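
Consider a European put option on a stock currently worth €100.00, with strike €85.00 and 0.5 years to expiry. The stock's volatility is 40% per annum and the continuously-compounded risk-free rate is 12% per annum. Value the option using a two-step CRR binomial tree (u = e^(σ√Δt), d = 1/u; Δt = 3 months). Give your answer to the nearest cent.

CRR parameters: u = e^(σ√Δt) = e^(0.4·√0.25) = 1.2214, d = 1/u = 0.8187
Per-period rate: rΔt = 0.12·0.25 = 0.03, so R = e^0.03 = 1.0305
Risk-neutral probability p = (e^0.03 − 0.8187)/(1.2214 − 0.8187) = 0.2117/0.4027 = 0.5258
Terminal stock prices: S_uu = 149.2, S_ud = 100, S_dd = 67.03
Terminal payoffs (K − S): max(-64.18, 0) = 0, max(-15, 0) = 0, max(17.97, 0) = 17.97
Node u (S = 122.1): V_u = e^(−0.03)·[0.5258·0.0000 + 0.4742·0.0000] = 0.0000
Node d (S = 81.87): V_d = e^(−0.03)·[0.5258·0.0000 + 0.4742·17.9680] = 8.2687
Node 0 (S = 100): V_0 = e^(−0.03)·[0.5258·0.0000 + 0.4742·8.2687] = 3.8051

€3.81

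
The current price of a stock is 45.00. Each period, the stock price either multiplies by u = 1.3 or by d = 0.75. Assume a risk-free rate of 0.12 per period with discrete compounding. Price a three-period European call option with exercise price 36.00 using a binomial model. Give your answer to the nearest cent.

20.28

Risk-neutral probability p = (1 + 0.12 − 0.75)/(1.3 − 0.75) = 0.3700/0.5500 = 0.6727
Terminal stock prices: S_uuu = 98.87, S_uud = 57.04, S_udd = 32.91, S_ddd = 18.98
Terminal payoffs (S − K): max(62.87, 0) = 62.87, max(21.04, 0) = 21.04, max(-3.094, 0) = 0, max(-17.02, 0) = 0
Node uu (S = 76.05): V_uu = 1/1.12·[0.6727·62.8650 + 0.3273·21.0375] = 43.9071
Node ud (S = 43.88): V_ud = 1/1.12·[0.6727·21.0375 + 0.3273·0.0000] = 12.6362
Node dd (S = 25.31): V_dd = 1/1.12·[0.6727·0.0000 + 0.3273·0.0000] = 0.0000
Node u (S = 58.5): V_u = 1/1.12·[0.6727·43.9071 + 0.3273·12.6362] = 30.0652
Node d (S = 33.75): V_d = 1/1.12·[0.6727·12.6362 + 0.3273·0.0000] = 7.5899
Node 0 (S = 45): V_0 = 1/1.12·[0.6727·30.0652 + 0.3273·7.5899] = 20.2765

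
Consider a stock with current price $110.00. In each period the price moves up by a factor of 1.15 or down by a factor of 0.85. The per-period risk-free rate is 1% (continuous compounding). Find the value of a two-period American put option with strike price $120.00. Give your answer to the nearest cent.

Risk-neutral probability p = (e^0.01 − 0.85)/(1.15 − 0.85) = 0.1601/0.3000 = 0.5335
Terminal stock prices: S_uu = 145.5, S_ud = 107.5, S_dd = 79.47
Terminal payoffs (K − S): max(-25.47, 0) = 0, max(12.48, 0) = 12.48, max(40.53, 0) = 40.53
Node u (S = 126.5): continuation = e^(−0.01)·[0.5335·0.0000 + 0.4665·12.4750] = 5.7617; exercise value = 0.0000 ≤ continuation, so V_u = 5.7617
Node d (S = 93.5): continuation = e^(−0.01)·[0.5335·12.4750 + 0.4665·40.5250] = 25.3060; exercise value = 26.5000 > continuation, so V_d = 26.5000 (exercise)
Node 0 (S = 110): continuation = e^(−0.01)·[0.5335·5.7617 + 0.4665·26.5000] = 15.2825; exercise value = 10.0000 ≤ continuation, so V_0 = 15.2825

$15.28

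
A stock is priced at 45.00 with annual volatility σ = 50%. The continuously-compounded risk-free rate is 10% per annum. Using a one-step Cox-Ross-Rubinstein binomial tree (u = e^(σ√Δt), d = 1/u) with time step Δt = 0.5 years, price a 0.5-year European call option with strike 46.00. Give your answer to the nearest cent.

8.32

CRR parameters: u = e^(σ√Δt) = e^(0.5·√0.5) = 1.4241, d = 1/u = 0.7022
Per-period rate: rΔt = 0.1·0.5 = 0.05, so R = e^0.05 = 1.0513
Risk-neutral probability p = (e^0.05 − 0.7022)/(1.4241 − 0.7022) = 0.3491/0.7219 = 0.4835
Terminal stock prices: S_u = 64.09, S_d = 31.6
Terminal payoffs (S − K): max(18.09, 0) = 18.09, max(-14.4, 0) = 0
Node 0 (S = 45): V_0 = e^(−0.05)·[0.4835·18.0854 + 0.5165·0.0000] = 8.3185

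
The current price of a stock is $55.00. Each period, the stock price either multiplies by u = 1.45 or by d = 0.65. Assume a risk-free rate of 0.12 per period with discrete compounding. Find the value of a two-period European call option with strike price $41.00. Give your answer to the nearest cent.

Risk-neutral probability p = (1 + 0.12 − 0.65)/(1.45 − 0.65) = 0.4700/0.8000 = 0.5875
Terminal stock prices: S_uu = 115.6, S_ud = 51.84, S_dd = 23.24
Terminal payoffs (S − K): max(74.64, 0) = 74.64, max(10.84, 0) = 10.84, max(-17.76, 0) = 0
Node u (S = 79.75): V_u = 1/1.12·[0.5875·74.6375 + 0.4125·10.8375] = 43.1429
Node d (S = 35.75): V_d = 1/1.12·[0.5875·10.8375 + 0.4125·0.0000] = 5.6848
Node 0 (S = 55): V_0 = 1/1.12·[0.5875·43.1429 + 0.4125·5.6848] = 24.7245

$24.72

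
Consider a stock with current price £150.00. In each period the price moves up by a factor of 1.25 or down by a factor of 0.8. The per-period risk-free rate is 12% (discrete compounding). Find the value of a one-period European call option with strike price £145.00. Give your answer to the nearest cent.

Risk-neutral probability p = (1 + 0.12 − 0.8)/(1.25 − 0.8) = 0.3200/0.4500 = 0.7111
Terminal stock prices: S_u = 187.5, S_d = 120
Terminal payoffs (S − K): max(42.5, 0) = 42.5, max(-25, 0) = 0
Node 0 (S = 150): V_0 = 1/1.12·[0.7111·42.5000 + 0.2889·0.0000] = 26.9841

£26.98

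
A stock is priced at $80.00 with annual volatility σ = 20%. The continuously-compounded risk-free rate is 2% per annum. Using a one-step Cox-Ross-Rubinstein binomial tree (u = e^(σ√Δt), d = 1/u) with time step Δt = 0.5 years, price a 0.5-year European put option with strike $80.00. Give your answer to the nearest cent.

CRR parameters: u = e^(σ√Δt) = e^(0.2·√0.5) = 1.1519, d = 1/u = 0.8681
Per-period rate: rΔt = 0.02·0.5 = 0.01, so R = e^0.01 = 1.0101
Risk-neutral probability p = (e^0.01 − 0.8681)/(1.1519 − 0.8681) = 0.1419/0.2838 = 0.5001
Terminal stock prices: S_u = 92.15, S_d = 69.45
Terminal payoffs (K − S): max(-12.15, 0) = 0, max(10.55, 0) = 10.55
Node 0 (S = 80): V_0 = e^(−0.01)·[0.5001·0.0000 + 0.4999·10.5501] = 5.2213

$5.22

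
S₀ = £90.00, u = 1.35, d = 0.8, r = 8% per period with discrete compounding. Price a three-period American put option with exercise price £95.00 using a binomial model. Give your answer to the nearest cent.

Risk-neutral probability p = (1 + 0.08 − 0.8)/(1.35 − 0.8) = 0.2800/0.5500 = 0.5091
Terminal stock prices: S_uuu = 221.4, S_uud = 131.2, S_udd = 77.76, S_ddd = 46.08
Terminal payoffs (K − S): max(-126.4, 0) = 0, max(-36.22, 0) = 0, max(17.24, 0) = 17.24, max(48.92, 0) = 48.92
Node uu (S = 164): continuation = 1/1.08·[0.5091·0.0000 + 0.4909·0.0000] = 0.0000; exercise value = 0.0000 ≤ continuation, so V_uu = 0.0000
Node ud (S = 97.2): continuation = 1/1.08·[0.5091·0.0000 + 0.4909·17.2400] = 7.8364; exercise value = 0.0000 ≤ continuation, so V_ud = 7.8364
Node dd (S = 57.6): continuation = 1/1.08·[0.5091·17.2400 + 0.4909·48.9200] = 30.3630; exercise value = 37.4000 > continuation, so V_dd = 37.4000 (exercise)
Node u (S = 121.5): continuation = 1/1.08·[0.5091·0.0000 + 0.4909·7.8364] = 3.5620; exercise value = 0.0000 ≤ continuation, so V_u = 3.5620
Node d (S = 72): continuation = 1/1.08·[0.5091·7.8364 + 0.4909·37.4000] = 20.6939; exercise value = 23.0000 > continuation, so V_d = 23.0000 (exercise)
Node 0 (S = 90): continuation = 1/1.08·[0.5091·3.5620 + 0.4909·23.0000] = 12.1336; exercise value = 5.0000 ≤ continuation, so V_0 = 12.1336

£12.13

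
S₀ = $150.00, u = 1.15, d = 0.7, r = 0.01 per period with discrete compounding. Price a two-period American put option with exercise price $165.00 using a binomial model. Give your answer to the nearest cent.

Risk-neutral probability p = (1 + 0.01 − 0.7)/(1.15 − 0.7) = 0.3100/0.4500 = 0.6889
Terminal stock prices: S_uu = 198.4, S_ud = 120.7, S_dd = 73.5
Terminal payoffs (K − S): max(-33.37, 0) = 0, max(44.25, 0) = 44.25, max(91.5, 0) = 91.5
Node u (S = 172.5): continuation = 1/1.01·[0.6889·0.0000 + 0.3111·44.2500] = 13.6304; exercise value = 0.0000 ≤ continuation, so V_u = 13.6304
Node d (S = 105): continuation = 1/1.01·[0.6889·44.2500 + 0.3111·91.5000] = 58.3663; exercise value = 60.0000 > continuation, so V_d = 60.0000 (exercise)
Node 0 (S = 150): continuation = 1/1.01·[0.6889·13.6304 + 0.3111·60.0000] = 27.7787; exercise value = 15.0000 ≤ continuation, so V_0 = 27.7787

$27.78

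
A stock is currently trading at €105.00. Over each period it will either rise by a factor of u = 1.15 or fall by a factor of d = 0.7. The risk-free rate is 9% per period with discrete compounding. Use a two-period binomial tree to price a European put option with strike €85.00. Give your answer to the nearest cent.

€0.59

Risk-neutral probability p = (1 + 0.09 − 0.7)/(1.15 − 0.7) = 0.3900/0.4500 = 0.8667
Terminal stock prices: S_uu = 138.9, S_ud = 84.52, S_dd = 51.45
Terminal payoffs (K − S): max(-53.86, 0) = 0, max(0.475, 0) = 0.475, max(33.55, 0) = 33.55
Node u (S = 120.7): V_u = 1/1.09·[0.8667·0.0000 + 0.1333·0.4750] = 0.0581
Node d (S = 73.5): V_d = 1/1.09·[0.8667·0.4750 + 0.1333·33.5500] = 4.4817
Node 0 (S = 105): V_0 = 1/1.09·[0.8667·0.0581 + 0.1333·4.4817] = 0.5944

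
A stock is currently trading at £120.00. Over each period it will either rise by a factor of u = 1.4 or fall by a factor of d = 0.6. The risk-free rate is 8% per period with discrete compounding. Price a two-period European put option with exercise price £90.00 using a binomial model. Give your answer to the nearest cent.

£6.42

Risk-neutral probability p = (1 + 0.08 − 0.6)/(1.4 − 0.6) = 0.4800/0.8000 = 0.6000
Terminal stock prices: S_uu = 235.2, S_ud = 100.8, S_dd = 43.2
Terminal payoffs (K − S): max(-145.2, 0) = 0, max(-10.8, 0) = 0, max(46.8, 0) = 46.8
Node u (S = 168): V_u = 1/1.08·[0.6000·0.0000 + 0.4000·0.0000] = 0.0000
Node d (S = 72): V_d = 1/1.08·[0.6000·0.0000 + 0.4000·46.8000] = 17.3333
Node 0 (S = 120): V_0 = 1/1.08·[0.6000·0.0000 + 0.4000·17.3333] = 6.4198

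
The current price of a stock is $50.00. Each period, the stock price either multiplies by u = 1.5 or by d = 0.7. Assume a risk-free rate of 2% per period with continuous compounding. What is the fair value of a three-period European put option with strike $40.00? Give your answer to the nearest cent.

Risk-neutral probability p = (e^0.02 − 0.7)/(1.5 − 0.7) = 0.3202/0.8000 = 0.4003
Terminal stock prices: S_uuu = 168.8, S_uud = 78.75, S_udd = 36.75, S_ddd = 17.15
Terminal payoffs (K − S): max(-128.8, 0) = 0, max(-38.75, 0) = 0, max(3.25, 0) = 3.25, max(22.85, 0) = 22.85
Node uu (S = 112.5): V_uu = e^(−0.02)·[0.4003·0.0000 + 0.5997·0.0000] = 0.0000
Node ud (S = 52.5): V_ud = e^(−0.02)·[0.4003·0.0000 + 0.5997·3.2500] = 1.9106
Node dd (S = 24.5): V_dd = e^(−0.02)·[0.4003·3.2500 + 0.5997·22.8500] = 14.7079
Node u (S = 75): V_u = e^(−0.02)·[0.4003·0.0000 + 0.5997·1.9106] = 1.1232
Node d (S = 35): V_d = e^(−0.02)·[0.4003·1.9106 + 0.5997·14.7079] = 9.3960
Node 0 (S = 50): V_0 = e^(−0.02)·[0.4003·1.1232 + 0.5997·9.3960] = 5.9643

$5.96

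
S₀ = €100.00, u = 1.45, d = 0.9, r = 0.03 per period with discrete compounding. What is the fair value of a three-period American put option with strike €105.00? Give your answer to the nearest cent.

Risk-neutral probability p = (1 + 0.03 − 0.9)/(1.45 − 0.9) = 0.1300/0.5500 = 0.2364
Terminal stock prices: S_uuu = 304.9, S_uud = 189.2, S_udd = 117.5, S_ddd = 72.9
Terminal payoffs (K − S): max(-199.9, 0) = 0, max(-84.22, 0) = 0, max(-12.45, 0) = 0, max(32.1, 0) = 32.1
Node uu (S = 210.2): continuation = 1/1.03·[0.2364·0.0000 + 0.7636·0.0000] = 0.0000; exercise value = 0.0000 ≤ continuation, so V_uu = 0.0000
Node ud (S = 130.5): continuation = 1/1.03·[0.2364·0.0000 + 0.7636·0.0000] = 0.0000; exercise value = 0.0000 ≤ continuation, so V_ud = 0.0000
Node dd (S = 81): continuation = 1/1.03·[0.2364·0.0000 + 0.7636·32.1000] = 23.7988; exercise value = 24.0000 > continuation, so V_dd = 24.0000 (exercise)
Node u (S = 145): continuation = 1/1.03·[0.2364·0.0000 + 0.7636·0.0000] = 0.0000; exercise value = 0.0000 ≤ continuation, so V_u = 0.0000
Node d (S = 90): continuation = 1/1.03·[0.2364·0.0000 + 0.7636·24.0000] = 17.7935; exercise value = 15.0000 ≤ continuation, so V_d = 17.7935
Node 0 (S = 100): continuation = 1/1.03·[0.2364·0.0000 + 0.7636·17.7935] = 13.1920; exercise value = 5.0000 ≤ continuation, so V_0 = 13.1920

€13.19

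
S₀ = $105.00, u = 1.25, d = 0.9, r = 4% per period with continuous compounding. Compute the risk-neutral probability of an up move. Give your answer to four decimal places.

p = 0.4023

Risk-neutral probability p = (e^0.04 − 0.9)/(1.25 − 0.9) = 0.1408/0.3500 = 0.4023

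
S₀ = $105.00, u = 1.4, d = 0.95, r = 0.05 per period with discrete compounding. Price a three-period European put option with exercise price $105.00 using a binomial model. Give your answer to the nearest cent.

$6.09

Risk-neutral probability p = (1 + 0.05 − 0.95)/(1.4 − 0.95) = 0.1000/0.4500 = 0.2222
Terminal stock prices: S_uuu = 288.1, S_uud = 195.5, S_udd = 132.7, S_ddd = 90.02
Terminal payoffs (K − S): max(-183.1, 0) = 0, max(-90.51, 0) = 0, max(-27.67, 0) = 0, max(14.98, 0) = 14.98
Node uu (S = 205.8): V_uu = 1/1.05·[0.2222·0.0000 + 0.7778·0.0000] = 0.0000
Node ud (S = 139.7): V_ud = 1/1.05·[0.2222·0.0000 + 0.7778·0.0000] = 0.0000
Node dd (S = 94.76): V_dd = 1/1.05·[0.2222·0.0000 + 0.7778·14.9756] = 11.0931
Node u (S = 147): V_u = 1/1.05·[0.2222·0.0000 + 0.7778·0.0000] = 0.0000
Node d (S = 99.75): V_d = 1/1.05·[0.2222·0.0000 + 0.7778·11.0931] = 8.2171
Node 0 (S = 105): V_0 = 1/1.05·[0.2222·0.0000 + 0.7778·8.2171] = 6.0867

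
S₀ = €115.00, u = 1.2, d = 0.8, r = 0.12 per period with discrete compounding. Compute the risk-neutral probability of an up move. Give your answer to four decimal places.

Risk-neutral probability p = (1 + 0.12 − 0.8)/(1.2 − 0.8) = 0.3200/0.4000 = 0.8000

p = 0.8000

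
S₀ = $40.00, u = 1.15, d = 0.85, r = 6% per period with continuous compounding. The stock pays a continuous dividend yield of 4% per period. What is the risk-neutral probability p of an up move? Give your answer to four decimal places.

p = 0.5673

Per-period risk-free factor R = e^0.06 = 1.0618; dividend-adjusted growth = e^(0.06−0.04) = 1.0202.
Risk-neutral probability p = (1.0202 − 0.85)/(1.15 − 0.85) = 0.1702/0.3000 = 0.5673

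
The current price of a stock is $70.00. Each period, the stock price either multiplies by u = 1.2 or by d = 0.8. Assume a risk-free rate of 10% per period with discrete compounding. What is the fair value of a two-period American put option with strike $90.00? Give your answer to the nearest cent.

Risk-neutral probability p = (1 + 0.1 − 0.8)/(1.2 − 0.8) = 0.3000/0.4000 = 0.7500
Terminal stock prices: S_uu = 100.8, S_ud = 67.2, S_dd = 44.8
Terminal payoffs (K − S): max(-10.8, 0) = 0, max(22.8, 0) = 22.8, max(45.2, 0) = 45.2
Node u (S = 84): continuation = 1/1.1·[0.7500·0.0000 + 0.2500·22.8000] = 5.1818; exercise value = 6.0000 > continuation, so V_u = 6.0000 (exercise)
Node d (S = 56): continuation = 1/1.1·[0.7500·22.8000 + 0.2500·45.2000] = 25.8182; exercise value = 34.0000 > continuation, so V_d = 34.0000 (exercise)
Node 0 (S = 70): continuation = 1/1.1·[0.7500·6.0000 + 0.2500·34.0000] = 11.8182; exercise value = 20.0000 > continuation, so V_0 = 20.0000 (exercise)

$20.00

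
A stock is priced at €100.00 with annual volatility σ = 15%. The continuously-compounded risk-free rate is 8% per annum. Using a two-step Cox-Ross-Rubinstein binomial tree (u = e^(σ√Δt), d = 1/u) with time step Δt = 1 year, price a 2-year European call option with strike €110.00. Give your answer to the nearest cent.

CRR parameters: u = e^(σ√Δt) = e^(0.15·√1) = 1.1618, d = 1/u = 0.8607
Per-period rate: rΔt = 0.08·1 = 0.08, so R = e^0.08 = 1.0833
Risk-neutral probability p = (e^0.08 − 0.8607)/(1.1618 − 0.8607) = 0.2226/0.3011 = 0.7392
Terminal stock prices: S_uu = 135, S_ud = 100, S_dd = 74.08
Terminal payoffs (S − K): max(24.99, 0) = 24.99, max(-10, 0) = 0, max(-35.92, 0) = 0
Node u (S = 116.2): V_u = e^(−0.08)·[0.7392·24.9859 + 0.2608·0.0000] = 17.0485
Node d (S = 86.07): V_d = e^(−0.08)·[0.7392·0.0000 + 0.2608·0.0000] = 0.0000
Node 0 (S = 100): V_0 = e^(−0.08)·[0.7392·17.0485 + 0.2608·0.0000] = 11.6327

€11.63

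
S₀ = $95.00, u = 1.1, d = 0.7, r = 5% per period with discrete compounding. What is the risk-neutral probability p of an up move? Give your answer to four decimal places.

Risk-neutral probability p = (1 + 0.05 − 0.7)/(1.1 − 0.7) = 0.3500/0.4000 = 0.8750

p = 0.8750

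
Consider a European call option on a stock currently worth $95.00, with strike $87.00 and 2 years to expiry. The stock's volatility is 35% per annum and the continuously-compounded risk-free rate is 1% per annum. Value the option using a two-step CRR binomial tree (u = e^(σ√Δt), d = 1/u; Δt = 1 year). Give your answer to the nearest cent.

CRR parameters: u = e^(σ√Δt) = e^(0.35·√1) = 1.4191, d = 1/u = 0.7047
Per-period rate: rΔt = 0.01·1 = 0.01, so R = e^0.01 = 1.0101
Risk-neutral probability p = (e^0.01 − 0.7047)/(1.4191 − 0.7047) = 0.3054/0.7144 = 0.4275
Terminal stock prices: S_uu = 191.3, S_ud = 95, S_dd = 47.18
Terminal payoffs (S − K): max(104.3, 0) = 104.3, max(8, 0) = 8, max(-39.82, 0) = 0
Node u (S = 134.8): V_u = e^(−0.01)·[0.4275·104.3065 + 0.5725·8.0000] = 48.6771
Node d (S = 66.95): V_d = e^(−0.01)·[0.4275·8.0000 + 0.5725·0.0000] = 3.3856
Node 0 (S = 95): V_0 = e^(−0.01)·[0.4275·48.6771 + 0.5725·3.3856] = 22.5191

$22.52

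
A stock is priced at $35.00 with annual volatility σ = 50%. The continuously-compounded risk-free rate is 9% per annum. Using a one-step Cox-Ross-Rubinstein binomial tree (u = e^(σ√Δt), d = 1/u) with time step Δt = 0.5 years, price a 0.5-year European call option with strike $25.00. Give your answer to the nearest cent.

$11.31

CRR parameters: u = e^(σ√Δt) = e^(0.5·√0.5) = 1.4241, d = 1/u = 0.7022
Per-period rate: rΔt = 0.09·0.5 = 0.045, so R = e^0.045 = 1.0460
Risk-neutral probability p = (e^0.045 − 0.7022)/(1.4241 − 0.7022) = 0.3438/0.7219 = 0.4763
Terminal stock prices: S_u = 49.84, S_d = 24.58
Terminal payoffs (S − K): max(24.84, 0) = 24.84, max(-0.4234, 0) = 0
Node 0 (S = 35): V_0 = e^(−0.045)·[0.4763·24.8442 + 0.5237·0.0000] = 11.3121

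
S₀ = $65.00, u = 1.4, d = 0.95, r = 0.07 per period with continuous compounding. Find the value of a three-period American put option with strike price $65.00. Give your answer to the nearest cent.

$2.92

Risk-neutral probability p = (e^0.07 − 0.95)/(1.4 − 0.95) = 0.1225/0.4500 = 0.2722
Terminal stock prices: S_uuu = 178.4, S_uud = 121, S_udd = 82.13, S_ddd = 55.73
Terminal payoffs (K − S): max(-113.4, 0) = 0, max(-56.03, 0) = 0, max(-17.13, 0) = 0, max(9.271, 0) = 9.271
Node uu (S = 127.4): continuation = e^(−0.07)·[0.2722·0.0000 + 0.7278·0.0000] = 0.0000; exercise value = 0.0000 ≤ continuation, so V_uu = 0.0000
Node ud (S = 86.45): continuation = e^(−0.07)·[0.2722·0.0000 + 0.7278·0.0000] = 0.0000; exercise value = 0.0000 ≤ continuation, so V_ud = 0.0000
Node dd (S = 58.66): continuation = e^(−0.07)·[0.2722·0.0000 + 0.7278·9.2706] = 6.2907; exercise value = 6.3375 > continuation, so V_dd = 6.3375 (exercise)
Node u (S = 91): continuation = e^(−0.07)·[0.2722·0.0000 + 0.7278·0.0000] = 0.0000; exercise value = 0.0000 ≤ continuation, so V_u = 0.0000
Node d (S = 61.75): continuation = e^(−0.07)·[0.2722·0.0000 + 0.7278·6.3375] = 4.3004; exercise value = 3.2500 ≤ continuation, so V_d = 4.3004
Node 0 (S = 65): continuation = e^(−0.07)·[0.2722·0.0000 + 0.7278·4.3004] = 2.9180; exercise value = 0.0000 ≤ continuation, so V_0 = 2.9180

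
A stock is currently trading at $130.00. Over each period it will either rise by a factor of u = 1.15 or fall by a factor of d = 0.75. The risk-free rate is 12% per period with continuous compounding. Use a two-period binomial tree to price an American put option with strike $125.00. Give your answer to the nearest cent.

$1.91

Risk-neutral probability p = (e^0.12 − 0.75)/(1.15 − 0.75) = 0.3775/0.4000 = 0.9437
Terminal stock prices: S_uu = 171.9, S_ud = 112.1, S_dd = 73.12
Terminal payoffs (K − S): max(-46.92, 0) = 0, max(12.88, 0) = 12.88, max(51.88, 0) = 51.88
Node u (S = 149.5): continuation = e^(−0.12)·[0.9437·0.0000 + 0.0563·12.8750] = 0.6424; exercise value = 0.0000 ≤ continuation, so V_u = 0.6424
Node d (S = 97.5): continuation = e^(−0.12)·[0.9437·12.8750 + 0.0563·51.8750] = 13.3651; exercise value = 27.5000 > continuation, so V_d = 27.5000 (exercise)
Node 0 (S = 130): continuation = e^(−0.12)·[0.9437·0.6424 + 0.0563·27.5000] = 1.9099; exercise value = 0.0000 ≤ continuation, so V_0 = 1.9099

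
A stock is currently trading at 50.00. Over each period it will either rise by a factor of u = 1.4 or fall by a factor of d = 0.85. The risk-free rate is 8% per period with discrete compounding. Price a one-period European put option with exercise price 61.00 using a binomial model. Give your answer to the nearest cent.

9.97

Risk-neutral probability p = (1 + 0.08 − 0.85)/(1.4 − 0.85) = 0.2300/0.5500 = 0.4182
Terminal stock prices: S_u = 70, S_d = 42.5
Terminal payoffs (K − S): max(-9, 0) = 0, max(18.5, 0) = 18.5
Node 0 (S = 50): V_0 = 1/1.08·[0.4182·0.0000 + 0.5818·18.5000] = 9.9663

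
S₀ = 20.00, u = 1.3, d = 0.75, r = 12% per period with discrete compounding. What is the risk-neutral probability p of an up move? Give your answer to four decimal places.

p = 0.6727

Risk-neutral probability p = (1 + 0.12 − 0.75)/(1.3 − 0.75) = 0.3700/0.5500 = 0.6727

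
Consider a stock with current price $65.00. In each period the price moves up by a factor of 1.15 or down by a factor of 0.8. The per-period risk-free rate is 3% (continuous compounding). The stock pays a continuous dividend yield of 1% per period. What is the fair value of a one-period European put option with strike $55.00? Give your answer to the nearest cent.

$1.08

Per-period risk-free factor R = e^0.03 = 1.0305; dividend-adjusted growth = e^(0.03−0.01) = 1.0202.
Risk-neutral probability p = (1.0202 − 0.8)/(1.15 − 0.8) = 0.2202/0.3500 = 0.6291
Terminal stock prices: S_u = 74.75, S_d = 52
Terminal payoffs (K − S): max(-19.75, 0) = 0, max(3, 0) = 3
Node 0 (S = 65): V_0 = e^(−0.03)·[0.6291·0.0000 + 0.3709·3.0000] = 1.0797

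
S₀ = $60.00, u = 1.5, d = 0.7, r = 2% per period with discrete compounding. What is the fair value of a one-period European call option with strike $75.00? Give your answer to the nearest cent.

$5.88

Risk-neutral probability p = (1 + 0.02 − 0.7)/(1.5 − 0.7) = 0.3200/0.8000 = 0.4000
Terminal stock prices: S_u = 90, S_d = 42
Terminal payoffs (S − K): max(15, 0) = 15, max(-33, 0) = 0
Node 0 (S = 60): V_0 = 1/1.02·[0.4000·15.0000 + 0.6000·0.0000] = 5.8824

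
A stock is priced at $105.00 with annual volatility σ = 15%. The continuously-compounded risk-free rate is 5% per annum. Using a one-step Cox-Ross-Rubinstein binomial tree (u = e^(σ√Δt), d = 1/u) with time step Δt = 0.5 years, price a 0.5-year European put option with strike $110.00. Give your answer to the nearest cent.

$6.18

CRR parameters: u = e^(σ√Δt) = e^(0.15·√0.5) = 1.1119, d = 1/u = 0.8994
Per-period rate: rΔt = 0.05·0.5 = 0.025, so R = e^0.025 = 1.0253
Risk-neutral probability p = (e^0.025 − 0.8994)/(1.1119 − 0.8994) = 0.1259/0.2125 = 0.5926
Terminal stock prices: S_u = 116.7, S_d = 94.43
Terminal payoffs (K − S): max(-6.749, 0) = 0, max(15.57, 0) = 15.57
Node 0 (S = 105): V_0 = e^(−0.025)·[0.5926·0.0000 + 0.4074·15.5666] = 6.1849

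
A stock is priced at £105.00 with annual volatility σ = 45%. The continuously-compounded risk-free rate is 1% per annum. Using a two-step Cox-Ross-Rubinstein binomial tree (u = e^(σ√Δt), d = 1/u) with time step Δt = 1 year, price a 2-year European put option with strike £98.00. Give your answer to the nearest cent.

£19.51

CRR parameters: u = e^(σ√Δt) = e^(0.45·√1) = 1.5683, d = 1/u = 0.6376
Per-period rate: rΔt = 0.01·1 = 0.01, so R = e^0.01 = 1.0101
Risk-neutral probability p = (e^0.01 − 0.6376)/(1.5683 − 0.6376) = 0.3724/0.9307 = 0.4002
Terminal stock prices: S_uu = 258.3, S_ud = 105, S_dd = 42.69
Terminal payoffs (K − S): max(-160.3, 0) = 0, max(-7, 0) = 0, max(55.31, 0) = 55.31
Node u (S = 164.7): V_u = e^(−0.01)·[0.4002·0.0000 + 0.5998·0.0000] = 0.0000
Node d (S = 66.95): V_d = e^(−0.01)·[0.4002·0.0000 + 0.5998·55.3102] = 32.8472
Node 0 (S = 105): V_0 = e^(−0.01)·[0.4002·0.0000 + 0.5998·32.8472] = 19.5070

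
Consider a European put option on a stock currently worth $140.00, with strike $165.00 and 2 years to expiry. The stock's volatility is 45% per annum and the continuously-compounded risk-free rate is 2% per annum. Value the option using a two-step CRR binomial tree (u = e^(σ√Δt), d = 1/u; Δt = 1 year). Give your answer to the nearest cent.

$47.65

CRR parameters: u = e^(σ√Δt) = e^(0.45·√1) = 1.5683, d = 1/u = 0.6376
Per-period rate: rΔt = 0.02·1 = 0.02, so R = e^0.02 = 1.0202
Risk-neutral probability p = (e^0.02 − 0.6376)/(1.5683 − 0.6376) = 0.3826/0.9307 = 0.4111
Terminal stock prices: S_uu = 344.3, S_ud = 140, S_dd = 56.92
Terminal payoffs (K − S): max(-179.3, 0) = 0, max(25, 0) = 25, max(108.1, 0) = 108.1
Node u (S = 219.6): V_u = e^(−0.02)·[0.4111·0.0000 + 0.5889·25.0000] = 14.4318
Node d (S = 89.27): V_d = e^(−0.02)·[0.4111·25.0000 + 0.5889·108.0802] = 72.4648
Node 0 (S = 140): V_0 = e^(−0.02)·[0.4111·14.4318 + 0.5889·72.4648] = 47.6469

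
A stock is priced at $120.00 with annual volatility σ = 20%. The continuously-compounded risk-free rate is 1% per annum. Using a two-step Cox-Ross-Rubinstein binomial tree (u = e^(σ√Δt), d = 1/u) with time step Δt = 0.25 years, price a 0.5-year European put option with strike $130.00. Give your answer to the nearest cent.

$13.27

CRR parameters: u = e^(σ√Δt) = e^(0.2·√0.25) = 1.1052, d = 1/u = 0.9048
Per-period rate: rΔt = 0.01·0.25 = 0.0025, so R = e^0.0025 = 1.0025
Risk-neutral probability p = (e^0.0025 − 0.9048)/(1.1052 − 0.9048) = 0.0977/0.2003 = 0.4875
Terminal stock prices: S_uu = 146.6, S_ud = 120, S_dd = 98.25
Terminal payoffs (K − S): max(-16.57, 0) = 0, max(10, 0) = 10, max(31.75, 0) = 31.75
Node u (S = 132.6): V_u = e^(−0.0025)·[0.4875·0.0000 + 0.5125·10.0000] = 5.1120
Node d (S = 108.6): V_d = e^(−0.0025)·[0.4875·10.0000 + 0.5125·31.7523] = 21.0949
Node 0 (S = 120): V_0 = e^(−0.0025)·[0.4875·5.1120 + 0.5125·21.0949] = 13.2698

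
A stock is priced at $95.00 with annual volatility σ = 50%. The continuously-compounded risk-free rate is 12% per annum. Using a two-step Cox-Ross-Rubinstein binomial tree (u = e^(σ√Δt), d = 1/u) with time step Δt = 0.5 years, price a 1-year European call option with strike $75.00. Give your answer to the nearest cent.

CRR parameters: u = e^(σ√Δt) = e^(0.5·√0.5) = 1.4241, d = 1/u = 0.7022
Per-period rate: rΔt = 0.12·0.5 = 0.06, so R = e^0.06 = 1.0618
Risk-neutral probability p = (e^0.06 − 0.7022)/(1.4241 − 0.7022) = 0.3596/0.7219 = 0.4982
Terminal stock prices: S_uu = 192.7, S_ud = 95, S_dd = 46.84
Terminal payoffs (S − K): max(117.7, 0) = 117.7, max(20, 0) = 20, max(-28.16, 0) = 0
Node u (S = 135.3): V_u = e^(−0.06)·[0.4982·117.6709 + 0.5018·20.0000] = 64.6590
Node d (S = 66.71): V_d = e^(−0.06)·[0.4982·20.0000 + 0.5018·0.0000] = 9.3833
Node 0 (S = 95): V_0 = e^(−0.06)·[0.4982·64.6590 + 0.5018·9.3833] = 34.7702

$34.77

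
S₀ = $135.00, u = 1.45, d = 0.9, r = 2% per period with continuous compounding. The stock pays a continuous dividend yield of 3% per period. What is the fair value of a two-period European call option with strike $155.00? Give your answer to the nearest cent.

Per-period risk-free factor R = e^0.02 = 1.0202; dividend-adjusted growth = e^(0.02−0.03) = 0.9900.
Risk-neutral probability p = (0.9900 − 0.9)/(1.45 − 0.9) = 0.0900/0.5500 = 0.1637
Terminal stock prices: S_uu = 283.8, S_ud = 176.2, S_dd = 109.4
Terminal payoffs (S − K): max(128.8, 0) = 128.8, max(21.18, 0) = 21.18, max(-45.65, 0) = 0
Node u (S = 195.8): V_u = e^(−0.02)·[0.1637·128.8375 + 0.8363·21.1750] = 38.0339
Node d (S = 121.5): V_d = e^(−0.02)·[0.1637·21.1750 + 0.8363·0.0000] = 3.3983
Node 0 (S = 135): V_0 = e^(−0.02)·[0.1637·38.0339 + 0.8363·3.3983] = 8.8895

$8.89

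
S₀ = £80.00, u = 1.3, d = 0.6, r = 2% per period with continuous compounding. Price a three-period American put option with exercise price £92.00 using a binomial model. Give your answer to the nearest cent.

£25.54

Risk-neutral probability p = (e^0.02 − 0.6)/(1.3 − 0.6) = 0.4202/0.7000 = 0.6003
Terminal stock prices: S_uuu = 175.8, S_uud = 81.12, S_udd = 37.44, S_ddd = 17.28
Terminal payoffs (K − S): max(-83.76, 0) = 0, max(10.88, 0) = 10.88, max(54.56, 0) = 54.56, max(74.72, 0) = 74.72
Node uu (S = 135.2): continuation = e^(−0.02)·[0.6003·0.0000 + 0.3997·10.8800] = 4.2628; exercise value = 0.0000 ≤ continuation, so V_uu = 4.2628
Node ud (S = 62.4): continuation = e^(−0.02)·[0.6003·10.8800 + 0.3997·54.5600] = 27.7783; exercise value = 29.6000 > continuation, so V_ud = 29.6000 (exercise)
Node dd (S = 28.8): continuation = e^(−0.02)·[0.6003·54.5600 + 0.3997·74.7200] = 61.3783; exercise value = 63.2000 > continuation, so V_dd = 63.2000 (exercise)
Node u (S = 104): continuation = e^(−0.02)·[0.6003·4.2628 + 0.3997·29.6000] = 14.1054; exercise value = 0.0000 ≤ continuation, so V_u = 14.1054
Node d (S = 48): continuation = e^(−0.02)·[0.6003·29.6000 + 0.3997·63.2000] = 42.1783; exercise value = 44.0000 > continuation, so V_d = 44.0000 (exercise)
Node 0 (S = 80): continuation = e^(−0.02)·[0.6003·14.1054 + 0.3997·44.0000] = 25.5387; exercise value = 12.0000 ≤ continuation, so V_0 = 25.5387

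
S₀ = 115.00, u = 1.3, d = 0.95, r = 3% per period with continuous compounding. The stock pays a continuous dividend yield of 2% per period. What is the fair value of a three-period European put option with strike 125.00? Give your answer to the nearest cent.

13.72

Per-period risk-free factor R = e^0.03 = 1.0305; dividend-adjusted growth = e^(0.03−0.02) = 1.0101.
Risk-neutral probability p = (1.0101 − 0.95)/(1.3 − 0.95) = 0.0601/0.3500 = 0.1716
Terminal stock prices: S_uuu = 252.7, S_uud = 184.6, S_udd = 134.9, S_ddd = 98.6
Terminal payoffs (K − S): max(-127.7, 0) = 0, max(-59.63, 0) = 0, max(-9.924, 0) = 0, max(26.4, 0) = 26.4
Node uu (S = 194.4): V_uu = e^(−0.03)·[0.1716·0.0000 + 0.8284·0.0000] = 0.0000
Node ud (S = 142): V_ud = e^(−0.03)·[0.1716·0.0000 + 0.8284·0.0000] = 0.0000
Node dd (S = 103.8): V_dd = e^(−0.03)·[0.1716·0.0000 + 0.8284·26.4019] = 21.2256
Node u (S = 149.5): V_u = e^(−0.03)·[0.1716·0.0000 + 0.8284·0.0000] = 0.0000
Node d (S = 109.2): V_d = e^(−0.03)·[0.1716·0.0000 + 0.8284·21.2256] = 17.0642
Node 0 (S = 115): V_0 = e^(−0.03)·[0.1716·0.0000 + 0.8284·17.0642] = 13.7187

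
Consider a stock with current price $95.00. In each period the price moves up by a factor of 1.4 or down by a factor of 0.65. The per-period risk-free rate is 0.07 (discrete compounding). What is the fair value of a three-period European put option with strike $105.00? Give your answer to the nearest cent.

Risk-neutral probability p = (1 + 0.07 − 0.65)/(1.4 − 0.65) = 0.4200/0.7500 = 0.5600
Terminal stock prices: S_uuu = 260.7, S_uud = 121, S_udd = 56.19, S_ddd = 26.09
Terminal payoffs (K − S): max(-155.7, 0) = 0, max(-16.03, 0) = 0, max(48.81, 0) = 48.81, max(78.91, 0) = 78.91
Node uu (S = 186.2): V_uu = 1/1.07·[0.5600·0.0000 + 0.4400·0.0000] = 0.0000
Node ud (S = 86.45): V_ud = 1/1.07·[0.5600·0.0000 + 0.4400·48.8075] = 20.0704
Node dd (S = 40.14): V_dd = 1/1.07·[0.5600·48.8075 + 0.4400·78.9106] = 57.9933
Node u (S = 133): V_u = 1/1.07·[0.5600·0.0000 + 0.4400·20.0704] = 8.2532
Node d (S = 61.75): V_d = 1/1.07·[0.5600·20.0704 + 0.4400·57.9933] = 34.3518
Node 0 (S = 95): V_0 = 1/1.07·[0.5600·8.2532 + 0.4400·34.3518] = 18.4454

$18.45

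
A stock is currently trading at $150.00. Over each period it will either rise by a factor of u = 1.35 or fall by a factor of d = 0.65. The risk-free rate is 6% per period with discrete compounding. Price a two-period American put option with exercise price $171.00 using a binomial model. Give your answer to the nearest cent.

Risk-neutral probability p = (1 + 0.06 − 0.65)/(1.35 − 0.65) = 0.4100/0.7000 = 0.5857
Terminal stock prices: S_uu = 273.4, S_ud = 131.6, S_dd = 63.38
Terminal payoffs (K − S): max(-102.4, 0) = 0, max(39.38, 0) = 39.38, max(107.6, 0) = 107.6
Node u (S = 202.5): continuation = 1/1.06·[0.5857·0.0000 + 0.4143·39.3750] = 15.3892; exercise value = 0.0000 ≤ continuation, so V_u = 15.3892
Node d (S = 97.5): continuation = 1/1.06·[0.5857·39.3750 + 0.4143·107.6250] = 63.8208; exercise value = 73.5000 > continuation, so V_d = 73.5000 (exercise)
Node 0 (S = 150): continuation = 1/1.06·[0.5857·15.3892 + 0.4143·73.5000] = 37.2299; exercise value = 21.0000 ≤ continuation, so V_0 = 37.2299

$37.23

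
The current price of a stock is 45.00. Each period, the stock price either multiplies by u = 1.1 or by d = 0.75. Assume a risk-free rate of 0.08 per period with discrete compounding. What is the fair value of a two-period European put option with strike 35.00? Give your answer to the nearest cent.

0.03

Risk-neutral probability p = (1 + 0.08 − 0.75)/(1.1 − 0.75) = 0.3300/0.3500 = 0.9429
Terminal stock prices: S_uu = 54.45, S_ud = 37.13, S_dd = 25.31
Terminal payoffs (K − S): max(-19.45, 0) = 0, max(-2.125, 0) = 0, max(9.688, 0) = 9.688
Node u (S = 49.5): V_u = 1/1.08·[0.9429·0.0000 + 0.0571·0.0000] = 0.0000
Node d (S = 33.75): V_d = 1/1.08·[0.9429·0.0000 + 0.0571·9.6875] = 0.5126
Node 0 (S = 45): V_0 = 1/1.08·[0.9429·0.0000 + 0.0571·0.5126] = 0.0271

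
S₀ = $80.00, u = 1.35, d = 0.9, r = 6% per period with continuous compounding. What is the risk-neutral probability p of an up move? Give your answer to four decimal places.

Risk-neutral probability p = (e^0.06 − 0.9)/(1.35 − 0.9) = 0.1618/0.4500 = 0.3596

p = 0.3596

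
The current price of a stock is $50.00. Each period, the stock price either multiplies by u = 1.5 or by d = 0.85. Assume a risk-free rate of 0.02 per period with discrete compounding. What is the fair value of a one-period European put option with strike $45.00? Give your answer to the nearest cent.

Risk-neutral probability p = (1 + 0.02 − 0.85)/(1.5 − 0.85) = 0.1700/0.6500 = 0.2615
Terminal stock prices: S_u = 75, S_d = 42.5
Terminal payoffs (K − S): max(-30, 0) = 0, max(2.5, 0) = 2.5
Node 0 (S = 50): V_0 = 1/1.02·[0.2615·0.0000 + 0.7385·2.5000] = 1.8100

$1.81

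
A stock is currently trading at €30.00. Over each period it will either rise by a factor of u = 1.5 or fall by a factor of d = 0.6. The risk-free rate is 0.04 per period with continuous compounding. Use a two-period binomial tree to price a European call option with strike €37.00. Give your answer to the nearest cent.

Risk-neutral probability p = (e^0.04 − 0.6)/(1.5 − 0.6) = 0.4408/0.9000 = 0.4898
Terminal stock prices: S_uu = 67.5, S_ud = 27, S_dd = 10.8
Terminal payoffs (S − K): max(30.5, 0) = 30.5, max(-10, 0) = 0, max(-26.2, 0) = 0
Node u (S = 45): V_u = e^(−0.04)·[0.4898·30.5000 + 0.5102·0.0000] = 14.3528
Node d (S = 18): V_d = e^(−0.04)·[0.4898·0.0000 + 0.5102·0.0000] = 0.0000
Node 0 (S = 30): V_0 = e^(−0.04)·[0.4898·14.3528 + 0.5102·0.0000] = 6.7542

€6.75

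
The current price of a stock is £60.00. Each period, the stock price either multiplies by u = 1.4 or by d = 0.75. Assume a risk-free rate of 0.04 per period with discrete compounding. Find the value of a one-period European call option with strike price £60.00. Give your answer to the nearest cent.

£10.30

Risk-neutral probability p = (1 + 0.04 − 0.75)/(1.4 − 0.75) = 0.2900/0.6500 = 0.4462
Terminal stock prices: S_u = 84, S_d = 45
Terminal payoffs (S − K): max(24, 0) = 24, max(-15, 0) = 0
Node 0 (S = 60): V_0 = 1/1.04·[0.4462·24.0000 + 0.5538·0.0000] = 10.2959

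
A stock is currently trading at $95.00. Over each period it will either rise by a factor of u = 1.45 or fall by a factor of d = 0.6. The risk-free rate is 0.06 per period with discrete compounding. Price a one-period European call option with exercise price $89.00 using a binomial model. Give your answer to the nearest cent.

Risk-neutral probability p = (1 + 0.06 − 0.6)/(1.45 − 0.6) = 0.4600/0.8500 = 0.5412
Terminal stock prices: S_u = 137.8, S_d = 57
Terminal payoffs (S − K): max(48.75, 0) = 48.75, max(-32, 0) = 0
Node 0 (S = 95): V_0 = 1/1.06·[0.5412·48.7500 + 0.4588·0.0000] = 24.8890

$24.89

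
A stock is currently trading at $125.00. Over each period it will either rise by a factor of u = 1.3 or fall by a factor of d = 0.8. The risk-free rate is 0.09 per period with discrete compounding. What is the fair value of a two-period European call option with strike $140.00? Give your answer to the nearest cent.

$20.17

Risk-neutral probability p = (1 + 0.09 − 0.8)/(1.3 − 0.8) = 0.2900/0.5000 = 0.5800
Terminal stock prices: S_uu = 211.3, S_ud = 130, S_dd = 80
Terminal payoffs (S − K): max(71.25, 0) = 71.25, max(-10, 0) = 0, max(-60, 0) = 0
Node u (S = 162.5): V_u = 1/1.09·[0.5800·71.2500 + 0.4200·0.0000] = 37.9128
Node d (S = 100): V_d = 1/1.09·[0.5800·0.0000 + 0.4200·0.0000] = 0.0000
Node 0 (S = 125): V_0 = 1/1.09·[0.5800·37.9128 + 0.4200·0.0000] = 20.1738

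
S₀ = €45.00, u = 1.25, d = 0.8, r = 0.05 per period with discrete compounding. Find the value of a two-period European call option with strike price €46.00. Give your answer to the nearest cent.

€6.81

Risk-neutral probability p = (1 + 0.05 − 0.8)/(1.25 − 0.8) = 0.2500/0.4500 = 0.5556
Terminal stock prices: S_uu = 70.31, S_ud = 45, S_dd = 28.8
Terminal payoffs (S − K): max(24.31, 0) = 24.31, max(-1, 0) = 0, max(-17.2, 0) = 0
Node u (S = 56.25): V_u = 1/1.05·[0.5556·24.3125 + 0.4444·0.0000] = 12.8638
Node d (S = 36): V_d = 1/1.05·[0.5556·0.0000 + 0.4444·0.0000] = 0.0000
Node 0 (S = 45): V_0 = 1/1.05·[0.5556·12.8638 + 0.4444·0.0000] = 6.8062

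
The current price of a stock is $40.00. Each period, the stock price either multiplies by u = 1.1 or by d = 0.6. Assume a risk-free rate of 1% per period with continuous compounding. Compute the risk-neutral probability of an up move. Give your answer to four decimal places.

Risk-neutral probability p = (e^0.01 − 0.6)/(1.1 − 0.6) = 0.4101/0.5000 = 0.8201

p = 0.8201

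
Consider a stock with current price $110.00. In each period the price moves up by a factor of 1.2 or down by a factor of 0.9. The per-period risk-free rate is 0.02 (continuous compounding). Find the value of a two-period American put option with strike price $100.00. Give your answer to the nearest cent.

Risk-neutral probability p = (e^0.02 − 0.9)/(1.2 − 0.9) = 0.1202/0.3000 = 0.4007
Terminal stock prices: S_uu = 158.4, S_ud = 118.8, S_dd = 89.1
Terminal payoffs (K − S): max(-58.4, 0) = 0, max(-18.8, 0) = 0, max(10.9, 0) = 10.9
Node u (S = 132): continuation = e^(−0.02)·[0.4007·0.0000 + 0.5993·0.0000] = 0.0000; exercise value = 0.0000 ≤ continuation, so V_u = 0.0000
Node d (S = 99): continuation = e^(−0.02)·[0.4007·0.0000 + 0.5993·10.9000] = 6.4033; exercise value = 1.0000 ≤ continuation, so V_d = 6.4033
Node 0 (S = 110): continuation = e^(−0.02)·[0.4007·0.0000 + 0.5993·6.4033] = 3.7617; exercise value = 0.0000 ≤ continuation, so V_0 = 3.7617

$3.76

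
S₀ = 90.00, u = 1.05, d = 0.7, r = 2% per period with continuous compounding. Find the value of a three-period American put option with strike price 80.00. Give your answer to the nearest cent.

3.16

Risk-neutral probability p = (e^0.02 − 0.7)/(1.05 − 0.7) = 0.3202/0.3500 = 0.9149
Terminal stock prices: S_uuu = 104.2, S_uud = 69.46, S_udd = 46.3, S_ddd = 30.87
Terminal payoffs (K − S): max(-24.19, 0) = 0, max(10.54, 0) = 10.54, max(33.7, 0) = 33.7, max(49.13, 0) = 49.13
Node uu (S = 99.23): continuation = e^(−0.02)·[0.9149·0.0000 + 0.0851·10.5425] = 0.8798; exercise value = 0.0000 ≤ continuation, so V_uu = 0.8798
Node ud (S = 66.15): continuation = e^(−0.02)·[0.9149·10.5425 + 0.0851·33.6950] = 12.2659; exercise value = 13.8500 > continuation, so V_ud = 13.8500 (exercise)
Node dd (S = 44.1): continuation = e^(−0.02)·[0.9149·33.6950 + 0.0851·49.1300] = 34.3159; exercise value = 35.9000 > continuation, so V_dd = 35.9000 (exercise)
Node u (S = 94.5): continuation = e^(−0.02)·[0.9149·0.8798 + 0.0851·13.8500] = 1.9448; exercise value = 0.0000 ≤ continuation, so V_u = 1.9448
Node d (S = 63): continuation = e^(−0.02)·[0.9149·13.8500 + 0.0851·35.9000] = 15.4159; exercise value = 17.0000 > continuation, so V_d = 17.0000 (exercise)
Node 0 (S = 90): continuation = e^(−0.02)·[0.9149·1.9448 + 0.0851·17.0000] = 3.1627; exercise value = 0.0000 ≤ continuation, so V_0 = 3.1627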